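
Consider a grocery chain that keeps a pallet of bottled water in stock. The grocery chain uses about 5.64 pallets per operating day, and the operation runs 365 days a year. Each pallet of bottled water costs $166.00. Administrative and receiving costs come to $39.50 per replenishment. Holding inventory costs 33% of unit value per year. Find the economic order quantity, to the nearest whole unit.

Annual demand D = 5.64 × 365 = 2,058.6.
Holding cost H = 0.33 × $166.00 = $54.7800 per unit per year.
EOQ = √(2DS / H) = √(2 × 2,058.6 × 39.5 / 54.78).
= √(162,629.4 / 54.78) = √2,968.7733 ≈ 54.486.

Q* ≈ 54 pallets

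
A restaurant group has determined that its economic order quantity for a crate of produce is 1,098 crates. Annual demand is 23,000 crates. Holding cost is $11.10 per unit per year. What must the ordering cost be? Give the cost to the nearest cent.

Squaring Q* = √(2DS/H) gives Q*² = 2DS/H.
From Q* = √(2DS/H): S = Q*²H / (2D) = 1,098² × 11.1 / (2 × 23,000) = 290.9175.

S ≈ $290.92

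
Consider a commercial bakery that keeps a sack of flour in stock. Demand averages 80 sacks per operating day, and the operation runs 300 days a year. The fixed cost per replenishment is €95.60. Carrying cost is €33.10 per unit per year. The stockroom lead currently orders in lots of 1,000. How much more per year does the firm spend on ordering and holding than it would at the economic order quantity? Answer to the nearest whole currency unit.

Annual demand D = 80 × 300 = 24,000.
EOQ = √(2DS/H) = √(2 × 24,000 × 95.6 / 33.1) ≈ 372.34.
Cost at Q* = (D/Q*)S + (Q*/2)H = √(2DSH) ≈ €12,324.34.
Cost at Q = 1,000: (24,000/1,000)×95.6 + (1,000/2)×33.1 = €2,294.40 + €16,550.00 = €18,844.40.
Excess = €18,844.40 − €12,324.34 = €6,520.06.

Extra cost ≈ €6,520 per year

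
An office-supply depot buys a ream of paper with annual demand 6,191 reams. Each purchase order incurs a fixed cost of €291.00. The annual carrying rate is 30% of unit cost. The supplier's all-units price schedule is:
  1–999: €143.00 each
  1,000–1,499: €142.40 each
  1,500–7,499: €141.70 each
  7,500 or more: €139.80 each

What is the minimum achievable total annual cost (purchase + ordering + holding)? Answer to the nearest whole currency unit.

Holding cost per unit per year at price C is H = 0.30·C.
Candidates are each tier's EOQ (if it falls in that tier) and each price-break quantity.
EOQ at €143.00 = 289.8 (feasible in tier 1): TC = 6,191×€143.00 + (6,191/289.8)×291 + (289.8/2)×0.30×€143.00 = €897,745.85.
EOQ at €142.40 = 290.4 < 1000, so use break Q=1000: TC = 6,191×€142.40 + (6,191/1000.0)×291 + (1000.0/2)×0.30×€142.40 = €904,759.98.
EOQ at €141.70 = 291.1 < 1500, so use break Q=1500: TC = 6,191×€141.70 + (6,191/1500.0)×291 + (1500.0/2)×0.30×€141.70 = €910,348.25.
EOQ at €139.80 = 293.1 < 7500, so use break Q=7500: TC = 6,191×€139.80 + (6,191/7500.0)×291 + (7500.0/2)×0.30×€139.80 = €1,023,017.01.
Lowest total cost among the candidates is at Q = 289.8.

TC* ≈ €897,746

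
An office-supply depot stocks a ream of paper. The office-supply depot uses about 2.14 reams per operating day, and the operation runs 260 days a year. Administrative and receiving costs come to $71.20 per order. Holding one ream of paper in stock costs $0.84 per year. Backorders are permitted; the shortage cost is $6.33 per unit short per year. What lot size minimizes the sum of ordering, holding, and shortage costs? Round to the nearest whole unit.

Q* ≈ 327 reams

Annual demand D = 2.14 × 260 = 556.4.
With planned backorders, Q* = √(2DS/H) · √((H+B)/B).
√(2DS/H) = √(2 × 556.4 × 71.2 / 0.84) = 307.121.
√((H+B)/B) = √((0.84+6.33)/6.33) = 1.0643.
Q* ≈ 326.864.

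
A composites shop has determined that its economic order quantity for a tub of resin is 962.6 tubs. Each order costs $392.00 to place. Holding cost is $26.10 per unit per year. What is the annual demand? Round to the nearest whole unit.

The basic EOQ model gives Q* = √(2DS/H); rearrange for the unknown.
From Q* = √(2DS/H): D = Q*²H / (2S) = 962.6² × 26.1 / (2 × 392) = 30847.229.

D ≈ 30,847 tubs per year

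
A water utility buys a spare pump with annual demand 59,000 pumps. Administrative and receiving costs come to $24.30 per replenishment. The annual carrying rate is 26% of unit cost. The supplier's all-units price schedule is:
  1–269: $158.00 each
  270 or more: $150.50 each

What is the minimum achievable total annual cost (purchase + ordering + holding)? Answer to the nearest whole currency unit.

TC* ≈ $8,890,093

Holding cost per unit per year at price C is H = 0.26·C.
Evaluate total cost at each tier's feasible EOQ or, if the EOQ is below the tier, at the tier's minimum quantity.
EOQ at $158.00 = 264.2 (feasible in tier 1): TC = 59,000×$158.00 + (59,000/264.2)×24.3 + (264.2/2)×0.26×$158.00 = $9,332,853.24.
EOQ at $150.50 = 270.7 (feasible in tier 2): TC = 59,000×$150.50 + (59,000/270.7)×24.3 + (270.7/2)×0.26×$150.50 = $8,890,092.51.
Lowest total cost among the candidates is at Q = 270.7.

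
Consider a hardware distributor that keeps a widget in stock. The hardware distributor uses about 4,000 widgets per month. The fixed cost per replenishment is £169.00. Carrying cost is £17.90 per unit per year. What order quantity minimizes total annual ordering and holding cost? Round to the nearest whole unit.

Annual demand D = 4,000 × 12 = 48,000.
EOQ = √(2DS / H) = √(2 × 48,000 × 169 / 17.9).
= √(16,224,000 / 17.9) = √906,368.7151 ≈ 952.034.

Q* ≈ 952 widgets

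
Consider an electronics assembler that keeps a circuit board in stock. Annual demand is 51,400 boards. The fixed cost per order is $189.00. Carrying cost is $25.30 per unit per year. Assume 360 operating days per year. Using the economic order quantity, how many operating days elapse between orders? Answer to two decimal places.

Q* = √(2DS/H) = √(2 × 51,400 × 189 / 25.3) ≈ 876.33.
Cycle time = Q*/D × 360 = 876.33 / 51,400 × 360 ≈ 6.138 days.

T ≈ 6.14 days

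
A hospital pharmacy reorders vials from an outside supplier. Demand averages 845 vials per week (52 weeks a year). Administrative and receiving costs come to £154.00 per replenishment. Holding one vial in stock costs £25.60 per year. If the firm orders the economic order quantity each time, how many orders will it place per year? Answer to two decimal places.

Annual demand D = 845 × 52 = 43,940.
The optimal lot size = √(2DS/H) = √(2 × 43,940 × 154 / 25.6) ≈ 727.09.
Orders per year = D / Q* = 43,940 / 727.09 ≈ 60.433.

N ≈ 60.43 orders per year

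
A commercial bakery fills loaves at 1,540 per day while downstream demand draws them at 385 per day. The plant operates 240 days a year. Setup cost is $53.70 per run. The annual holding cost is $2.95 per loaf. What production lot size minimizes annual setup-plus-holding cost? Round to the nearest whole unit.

Annual demand D = 385 × 240 = 92,400.
Production build-up factor (1 − d/p) = 1 − 385/1,540 = 0.7500.
Q* = √(2DS / (H(1 − d/p))) = √(2 × 92,400 × 53.7 / (2.95 × 0.7500)).
= √(9,923,760 / 2.2125) ≈ 2117.856.

Q* ≈ 2,118 loaves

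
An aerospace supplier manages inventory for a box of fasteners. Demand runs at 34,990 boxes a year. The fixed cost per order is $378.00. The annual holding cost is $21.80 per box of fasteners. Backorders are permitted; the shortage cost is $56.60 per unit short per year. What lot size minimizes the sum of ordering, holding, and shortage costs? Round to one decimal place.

With planned backorders, Q* = √(2DS/H) · √((H+B)/B).
√(2DS/H) = √(2 × 34,990 × 378 / 21.8) = 1101.551.
√((H+B)/B) = √((21.8+56.6)/56.6) = 1.1769.
Q* ≈ 1296.446.

Q* ≈ 1,296.4 boxes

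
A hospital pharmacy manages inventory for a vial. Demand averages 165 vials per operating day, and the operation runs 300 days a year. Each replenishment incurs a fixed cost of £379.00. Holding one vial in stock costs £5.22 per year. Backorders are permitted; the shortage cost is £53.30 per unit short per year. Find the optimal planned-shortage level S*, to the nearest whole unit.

Annual demand D = 165 × 300 = 49,500.
With planned backorders, Q* = √(2DS/H) · √((H+B)/B).
√(2DS/H) = √(2 × 49,500 × 379 / 5.22) = 2681.032.
√((H+B)/B) = √((5.22+53.3)/53.3) = 1.0478.
Q* ≈ 2809.251.
S* = Q* · H/(H+B) = 2809.251 × 5.22/58.52 ≈ 250.586.

S* ≈ 251 vials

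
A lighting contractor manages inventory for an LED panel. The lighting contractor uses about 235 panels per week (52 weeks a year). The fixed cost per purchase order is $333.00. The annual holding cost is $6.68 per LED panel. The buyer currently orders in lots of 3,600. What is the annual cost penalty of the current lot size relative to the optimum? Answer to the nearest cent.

Extra cost ≈ $5,781.07 per year

Annual demand D = 235 × 52 = 12,220.
EOQ = √(2DS/H) = √(2 × 12,220 × 333 / 6.68) ≈ 1103.78.
Cost at Q* = (D/Q*)S + (Q*/2)H = √(2DSH) ≈ $7,373.28.
Cost at Q = 3,600: (12,220/3,600)×333 + (3,600/2)×6.68 = $1,130.35 + $12,024.00 = $13,154.35.
Excess = $13,154.35 − $7,373.28 = $5,781.07.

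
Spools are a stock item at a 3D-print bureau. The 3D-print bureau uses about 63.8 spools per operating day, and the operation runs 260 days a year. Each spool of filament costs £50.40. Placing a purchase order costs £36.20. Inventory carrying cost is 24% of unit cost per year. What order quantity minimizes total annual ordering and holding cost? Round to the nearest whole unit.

Q* ≈ 315 spools

Annual demand D = 63.8 × 260 = 16,588.
Holding cost H = 0.24 × £50.40 = £12.0960 per unit per year.
EOQ = √(2DS / H) = √(2 × 16,588 × 36.2 / 12.096).
= √(1,200,971.2 / 12.096) = √99,286.6402 ≈ 315.098.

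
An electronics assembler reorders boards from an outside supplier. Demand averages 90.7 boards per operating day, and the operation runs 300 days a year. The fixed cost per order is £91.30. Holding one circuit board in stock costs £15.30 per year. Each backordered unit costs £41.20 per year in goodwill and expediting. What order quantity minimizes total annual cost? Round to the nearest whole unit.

Q* ≈ 667 boards

Annual demand D = 90.7 × 300 = 27,210.
With planned backorders, Q* = √(2DS/H) · √((H+B)/B).
√(2DS/H) = √(2 × 27,210 × 91.3 / 15.3) = 569.861.
√((H+B)/B) = √((15.3+41.2)/41.2) = 1.1711.
Q* ≈ 667.336.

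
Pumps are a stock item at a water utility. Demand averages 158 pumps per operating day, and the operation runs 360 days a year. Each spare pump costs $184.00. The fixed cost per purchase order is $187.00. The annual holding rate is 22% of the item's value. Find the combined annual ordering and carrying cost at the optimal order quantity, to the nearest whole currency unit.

Annual demand D = 158 × 360 = 56,880.
Holding cost H = 0.22 × $184.00 = $40.4800 per unit per year.
Q* = √(2DS/H) = √(2 × 56,880 × 187 / 40.48) ≈ 724.93.
At the optimum the two cost components are equal, so total cost = 2·(Q*/2)H = Q*·H.
Minimum total = √(2DSH) = √(2 × 56,880 × 187 × 40.48) ≈ 29345.117.

TC* ≈ $29,345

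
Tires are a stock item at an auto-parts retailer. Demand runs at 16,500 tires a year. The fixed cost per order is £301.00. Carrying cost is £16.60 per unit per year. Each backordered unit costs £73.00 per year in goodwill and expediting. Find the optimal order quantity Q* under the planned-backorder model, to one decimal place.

With planned backorders, Q* = √(2DS/H) · √((H+B)/B).
√(2DS/H) = √(2 × 16,500 × 301 / 16.6) = 773.546.
√((H+B)/B) = √((16.6+73)/73) = 1.1079.
Q* ≈ 856.996.

Q* ≈ 857.0 tires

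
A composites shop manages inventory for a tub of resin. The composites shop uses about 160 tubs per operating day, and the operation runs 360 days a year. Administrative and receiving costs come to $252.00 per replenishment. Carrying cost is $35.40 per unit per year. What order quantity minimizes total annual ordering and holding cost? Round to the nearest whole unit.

Annual demand D = 160 × 360 = 57,600.
EOQ = √(2DS / H) = √(2 × 57,600 × 252 / 35.4).
= √(29,030,400 / 35.4) = √820,067.7966 ≈ 905.576.

Q* ≈ 906 tubs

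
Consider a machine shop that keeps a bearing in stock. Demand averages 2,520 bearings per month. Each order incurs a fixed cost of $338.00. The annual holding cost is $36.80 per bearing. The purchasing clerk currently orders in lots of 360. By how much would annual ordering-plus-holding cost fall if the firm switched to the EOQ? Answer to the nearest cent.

Annual demand D = 2,520 × 12 = 30,240.
EOQ = √(2DS/H) = √(2 × 30,240 × 338 / 36.8) ≈ 745.32.
Cost at Q* = (D/Q*)S + (Q*/2)H = √(2DSH) ≈ $27,427.62.
Cost at Q = 360: (30,240/360)×338 + (360/2)×36.8 = $28,392.00 + $6,624.00 = $35,016.00.
Excess = $35,016.00 − $27,427.62 = $7,588.38.

Extra cost ≈ $7,588.38 per year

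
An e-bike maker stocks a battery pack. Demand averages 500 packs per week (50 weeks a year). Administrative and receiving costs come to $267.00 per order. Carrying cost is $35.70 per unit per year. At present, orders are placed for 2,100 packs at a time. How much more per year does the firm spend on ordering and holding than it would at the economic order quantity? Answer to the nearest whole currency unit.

Extra cost ≈ $18,833 per year

Annual demand D = 500 × 50 = 25,000.
EOQ = √(2DS/H) = √(2 × 25,000 × 267 / 35.7) ≈ 611.51.
Cost at Q* = (D/Q*)S + (Q*/2)H = √(2DSH) ≈ $21,831.06.
Cost at Q = 2,100: (25,000/2,100)×267 + (2,100/2)×35.7 = $3,178.57 + $37,485.00 = $40,663.57.
Excess = $40,663.57 − $21,831.06 = $18,832.52.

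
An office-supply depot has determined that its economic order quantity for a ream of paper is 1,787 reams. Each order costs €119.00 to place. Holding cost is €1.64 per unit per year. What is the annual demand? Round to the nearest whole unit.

D ≈ 22,005 reams per year

Squaring Q* = √(2DS/H) gives Q*² = 2DS/H.
From Q* = √(2DS/H): D = Q*²H / (2S) = 1,787² × 1.64 / (2 × 119) = 22004.728.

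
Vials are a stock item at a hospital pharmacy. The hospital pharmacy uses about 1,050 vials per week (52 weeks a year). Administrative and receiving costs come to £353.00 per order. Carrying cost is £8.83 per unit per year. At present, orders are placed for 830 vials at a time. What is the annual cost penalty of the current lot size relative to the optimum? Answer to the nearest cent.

Extra cost ≈ £8,436.63 per year

Annual demand D = 1,050 × 52 = 54,600.
EOQ = √(2DS/H) = √(2 × 54,600 × 353 / 8.83) ≈ 2089.38.
Cost at Q* = (D/Q*)S + (Q*/2)H = √(2DSH) ≈ £18,449.26.
Cost at Q = 830: (54,600/830)×353 + (830/2)×8.83 = £23,221.45 + £3,664.45 = £26,885.90.
Excess = £26,885.90 − £18,449.26 = £8,436.63.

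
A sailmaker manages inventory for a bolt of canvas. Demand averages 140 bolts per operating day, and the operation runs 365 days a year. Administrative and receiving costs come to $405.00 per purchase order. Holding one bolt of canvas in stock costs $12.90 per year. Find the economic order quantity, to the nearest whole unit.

Annual demand D = 140 × 365 = 51,100.
EOQ = √(2DS / H) = √(2 × 51,100 × 405 / 12.9).
= √(41,391,000 / 12.9) = √3,208,604.6512 ≈ 1791.258.

Q* ≈ 1,791 bolts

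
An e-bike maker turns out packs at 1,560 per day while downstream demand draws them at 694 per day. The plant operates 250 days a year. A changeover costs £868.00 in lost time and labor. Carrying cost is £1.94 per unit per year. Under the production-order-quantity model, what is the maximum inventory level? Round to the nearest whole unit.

Annual demand D = 694 × 250 = 173,500.
Production build-up factor (1 − d/p) = 1 − 694/1,560 = 0.5551.
Q* = √(2DS / (H(1 − d/p))) = √(2 × 173,500 × 868 / (1.94 × 0.5551)).
= √(301,196,000 / 1.0769) ≈ 16723.497.
Maximum inventory = Q*(1 − d/p) = 16723.497 × 0.5551 ≈ 9283.685.

I_max ≈ 9,284 packs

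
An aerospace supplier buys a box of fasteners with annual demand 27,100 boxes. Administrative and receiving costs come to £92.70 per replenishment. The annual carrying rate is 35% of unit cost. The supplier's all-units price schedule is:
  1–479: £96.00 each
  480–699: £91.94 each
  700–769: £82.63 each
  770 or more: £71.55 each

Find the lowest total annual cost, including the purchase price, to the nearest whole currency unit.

TC* ≈ £1,951,909

Holding cost per unit per year at price C is H = 0.35·C.
For each price level, check whether its EOQ is feasible; otherwise the best quantity at that price is the breakpoint.
EOQ at £96.00 = 386.7 (feasible in tier 1): TC = 27,100×£96.00 + (27,100/386.7)×92.7 + (386.7/2)×0.35×£96.00 = £2,614,592.99.
EOQ at £91.94 = 395.1 < 480, so use break Q=480: TC = 27,100×£91.94 + (27,100/480.0)×92.7 + (480.0/2)×0.35×£91.94 = £2,504,530.65.
EOQ at £82.63 = 416.8 < 700, so use break Q=700: TC = 27,100×£82.63 + (27,100/700.0)×92.7 + (700.0/2)×0.35×£82.63 = £2,252,983.99.
EOQ at £71.55 = 447.9 < 770, so use break Q=770: TC = 27,100×£71.55 + (27,100/770.0)×92.7 + (770.0/2)×0.35×£71.55 = £1,951,908.92.
Lowest total cost among the candidates is at Q = 770.0.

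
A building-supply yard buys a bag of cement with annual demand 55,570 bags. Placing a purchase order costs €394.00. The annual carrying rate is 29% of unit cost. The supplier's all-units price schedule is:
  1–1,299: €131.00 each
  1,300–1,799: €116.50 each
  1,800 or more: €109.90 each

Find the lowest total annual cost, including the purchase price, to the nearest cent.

Holding cost per unit per year at price C is H = 0.29·C.
Candidates are each tier's EOQ (if it falls in that tier) and each price-break quantity.
EOQ at €131.00 = 1073.6 (feasible in tier 1): TC = 55,570×€131.00 + (55,570/1073.6)×394 + (1073.6/2)×0.29×€131.00 = €7,320,456.64.
EOQ at €116.50 = 1138.5 < 1300, so use break Q=1300: TC = 55,570×€116.50 + (55,570/1300.0)×394 + (1300.0/2)×0.29×€116.50 = €6,512,707.23.
EOQ at €109.90 = 1172.2 < 1800, so use break Q=1800: TC = 55,570×€109.90 + (55,570/1800.0)×394 + (1800.0/2)×0.29×€109.90 = €6,147,990.56.
Lowest total cost among the candidates is at Q = 1800.0.

TC* ≈ €6,147,990.56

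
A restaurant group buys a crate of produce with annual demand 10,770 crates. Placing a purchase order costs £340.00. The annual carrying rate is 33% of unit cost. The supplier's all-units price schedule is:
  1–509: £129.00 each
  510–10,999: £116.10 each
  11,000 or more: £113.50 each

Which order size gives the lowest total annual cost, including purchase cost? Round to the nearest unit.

Holding cost per unit per year at price C is H = 0.33·C.
For each price level, check whether its EOQ is feasible; otherwise the best quantity at that price is the breakpoint.
EOQ at £129.00 = 414.8 (feasible in tier 1): TC = 10,770×£129.00 + (10,770/414.8)×340 + (414.8/2)×0.33×£129.00 = £1,406,986.89.
EOQ at £116.10 = 437.2 < 510, so use break Q=510: TC = 10,770×£116.10 + (10,770/510.0)×340 + (510.0/2)×0.33×£116.10 = £1,267,346.81.
EOQ at £113.50 = 442.2 < 11000, so use break Q=11000: TC = 10,770×£113.50 + (10,770/11000.0)×340 + (11000.0/2)×0.33×£113.50 = £1,428,730.39.
Lowest total cost is £1,267,346.81 at Q = 510.0.

Q* ≈ 510 crates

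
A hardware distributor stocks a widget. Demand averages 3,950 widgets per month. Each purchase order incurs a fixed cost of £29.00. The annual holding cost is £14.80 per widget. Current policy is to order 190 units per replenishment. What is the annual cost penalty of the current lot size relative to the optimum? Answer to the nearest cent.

Extra cost ≈ £2,262.01 per year

Annual demand D = 3,950 × 12 = 47,400.
EOQ = √(2DS/H) = √(2 × 47,400 × 29 / 14.8) ≈ 431.00.
Cost at Q* = (D/Q*)S + (Q*/2)H = √(2DSH) ≈ £6,378.73.
Cost at Q = 190: (47,400/190)×29 + (190/2)×14.8 = £7,234.74 + £1,406.00 = £8,640.74.
Excess = £8,640.74 − £6,378.73 = £2,262.01.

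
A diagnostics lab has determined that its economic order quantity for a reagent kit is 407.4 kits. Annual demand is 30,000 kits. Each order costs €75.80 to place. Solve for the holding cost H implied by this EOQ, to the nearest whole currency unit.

Invert the EOQ relation Q*² = 2DS/H.
From Q* = √(2DS/H): H = 2DS / Q*² = 2 × 30,000 × 75.8 / 407.4² = 27.4018.

H ≈ €27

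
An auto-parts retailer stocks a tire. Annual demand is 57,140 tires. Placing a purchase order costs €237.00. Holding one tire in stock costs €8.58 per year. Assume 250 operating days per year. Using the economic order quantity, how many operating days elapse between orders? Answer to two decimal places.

The optimal lot size = √(2DS/H) = √(2 × 57,140 × 237 / 8.58) ≈ 1776.71.
Cycle time = Q*/D × 250 = 1776.71 / 57,140 × 250 ≈ 7.773 days.

T ≈ 7.77 days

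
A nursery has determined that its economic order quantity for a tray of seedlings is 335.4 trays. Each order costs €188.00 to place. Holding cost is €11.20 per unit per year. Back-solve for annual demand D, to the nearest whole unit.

D ≈ 3,351 trays per year

Invert the EOQ relation Q*² = 2DS/H.
From Q* = √(2DS/H): D = Q*²H / (2S) = 335.4² × 11.2 / (2 × 188) = 3350.860.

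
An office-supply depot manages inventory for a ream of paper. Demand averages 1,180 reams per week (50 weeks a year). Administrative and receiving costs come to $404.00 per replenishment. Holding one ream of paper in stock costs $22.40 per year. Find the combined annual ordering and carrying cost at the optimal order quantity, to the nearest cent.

TC* ≈ $32,678.02

Annual demand D = 1,180 × 50 = 59,000.
Q* = √(2DS/H) = √(2 × 59,000 × 404 / 22.4) ≈ 1458.84.
At Q*, ordering cost (D/Q*)S equals holding cost (Q*/2)H, each = √(DSH/2).
Minimum total = √(2DSH) = √(2 × 59,000 × 404 × 22.4) ≈ 32678.017.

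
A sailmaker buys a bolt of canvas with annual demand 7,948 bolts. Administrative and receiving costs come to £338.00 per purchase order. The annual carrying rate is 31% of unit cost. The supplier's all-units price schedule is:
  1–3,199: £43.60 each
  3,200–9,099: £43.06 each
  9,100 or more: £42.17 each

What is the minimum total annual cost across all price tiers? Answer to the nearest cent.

Holding cost per unit per year at price C is H = 0.31·C.
For each price level, check whether its EOQ is feasible; otherwise the best quantity at that price is the breakpoint.
EOQ at £43.60 = 630.5 (feasible in tier 1): TC = 7,948×£43.60 + (7,948/630.5)×338 + (630.5/2)×0.31×£43.60 = £355,054.50.
EOQ at £43.06 = 634.4 < 3200, so use break Q=3200: TC = 7,948×£43.06 + (7,948/3200.0)×338 + (3200.0/2)×0.31×£43.06 = £364,438.15.
EOQ at £42.17 = 641.1 < 9100, so use break Q=9100: TC = 7,948×£42.17 + (7,948/9100.0)×338 + (9100.0/2)×0.31×£42.17 = £394,943.16.
Lowest total cost among the candidates is at Q = 630.5.

TC* ≈ £355,054.50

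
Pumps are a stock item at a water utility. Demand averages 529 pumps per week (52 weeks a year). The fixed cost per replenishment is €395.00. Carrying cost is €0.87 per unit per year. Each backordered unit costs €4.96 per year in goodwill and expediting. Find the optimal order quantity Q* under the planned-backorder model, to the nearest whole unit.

Annual demand D = 529 × 52 = 27,508.
With planned backorders, Q* = √(2DS/H) · √((H+B)/B).
√(2DS/H) = √(2 × 27,508 × 395 / 0.87) = 4997.852.
√((H+B)/B) = √((0.87+4.96)/4.96) = 1.0842.
Q* ≈ 5418.472.

Q* ≈ 5,418 pumps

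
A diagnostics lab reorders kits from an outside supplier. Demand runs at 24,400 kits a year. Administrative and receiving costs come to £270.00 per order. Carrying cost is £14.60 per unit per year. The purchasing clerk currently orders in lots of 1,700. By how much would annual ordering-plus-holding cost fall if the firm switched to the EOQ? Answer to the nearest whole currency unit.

Extra cost ≈ £2,416 per year

EOQ = √(2DS/H) = √(2 × 24,400 × 270 / 14.6) ≈ 949.98.
Cost at Q* = (D/Q*)S + (Q*/2)H = √(2DSH) ≈ £13,869.74.
Cost at Q = 1,700: (24,400/1,700)×270 + (1,700/2)×14.6 = £3,875.29 + £12,410.00 = £16,285.29.
Excess = £16,285.29 − £13,869.74 = £2,415.56.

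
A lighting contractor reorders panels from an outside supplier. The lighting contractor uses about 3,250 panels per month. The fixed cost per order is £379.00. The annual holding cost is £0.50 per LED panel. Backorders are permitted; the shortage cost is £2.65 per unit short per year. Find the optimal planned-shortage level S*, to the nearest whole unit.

Annual demand D = 3,250 × 12 = 39,000.
With planned backorders, Q* = √(2DS/H) · √((H+B)/B).
√(2DS/H) = √(2 × 39,000 × 379 / 0.5) = 7689.213.
√((H+B)/B) = √((0.5+2.65)/2.65) = 1.0903.
Q* ≈ 8383.285.
S* = Q* · H/(H+B) = 8383.285 × 0.5/3.15 ≈ 1330.680.

S* ≈ 1,331 panels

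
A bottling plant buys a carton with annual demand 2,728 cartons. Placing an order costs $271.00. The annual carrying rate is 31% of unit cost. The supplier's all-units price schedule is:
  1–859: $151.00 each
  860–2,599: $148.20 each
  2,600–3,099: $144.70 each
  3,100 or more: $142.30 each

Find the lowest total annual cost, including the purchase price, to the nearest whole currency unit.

TC* ≈ $420,247

Holding cost per unit per year at price C is H = 0.31·C.
Candidates are each tier's EOQ (if it falls in that tier) and each price-break quantity.
EOQ at $151.00 = 177.7 (feasible in tier 1): TC = 2,728×$151.00 + (2,728/177.7)×271 + (177.7/2)×0.31×$151.00 = $420,247.38.
EOQ at $148.20 = 179.4 < 860, so use break Q=860: TC = 2,728×$148.20 + (2,728/860.0)×271 + (860.0/2)×0.31×$148.20 = $424,904.30.
EOQ at $144.70 = 181.6 < 2600, so use break Q=2600: TC = 2,728×$144.70 + (2,728/2600.0)×271 + (2600.0/2)×0.31×$144.70 = $453,340.04.
EOQ at $142.30 = 183.1 < 3100, so use break Q=3100: TC = 2,728×$142.30 + (2,728/3100.0)×271 + (3100.0/2)×0.31×$142.30 = $456,808.03.
Lowest total cost among the candidates is at Q = 177.7.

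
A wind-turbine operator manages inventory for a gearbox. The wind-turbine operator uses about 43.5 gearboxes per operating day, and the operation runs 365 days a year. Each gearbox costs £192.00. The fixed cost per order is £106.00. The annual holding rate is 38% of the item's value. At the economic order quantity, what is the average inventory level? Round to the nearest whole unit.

Average inventory ≈ 107 gearboxes

Annual demand D = 43.5 × 365 = 15,877.5.
Holding cost H = 0.38 × £192.00 = £72.9600 per unit per year.
The optimal lot size = √(2DS/H) = √(2 × 15,877.5 × 106 / 72.96) ≈ 214.79.
Average inventory = Q*/2 ≈ 214.79 / 2 = 107.396.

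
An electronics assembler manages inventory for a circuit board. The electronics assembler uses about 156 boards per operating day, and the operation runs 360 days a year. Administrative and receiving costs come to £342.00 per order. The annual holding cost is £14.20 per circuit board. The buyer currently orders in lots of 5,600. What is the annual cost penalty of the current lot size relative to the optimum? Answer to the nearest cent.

Extra cost ≈ £19,834.45 per year

Annual demand D = 156 × 360 = 56,160.
EOQ = √(2DS/H) = √(2 × 56,160 × 342 / 14.2) ≈ 1644.74.
Cost at Q* = (D/Q*)S + (Q*/2)H = √(2DSH) ≈ £23,355.32.
Cost at Q = 5,600: (56,160/5,600)×342 + (5,600/2)×14.2 = £3,429.77 + £39,760.00 = £43,189.77.
Excess = £43,189.77 − £23,355.32 = £19,834.45.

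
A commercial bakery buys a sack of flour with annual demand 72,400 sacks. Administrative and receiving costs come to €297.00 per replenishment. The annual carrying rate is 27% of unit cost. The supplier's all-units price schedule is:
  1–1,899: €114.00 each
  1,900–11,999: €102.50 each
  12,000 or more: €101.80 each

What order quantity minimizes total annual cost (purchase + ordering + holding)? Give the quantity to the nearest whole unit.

Holding cost per unit per year at price C is H = 0.27·C.
For each price level, check whether its EOQ is feasible; otherwise the best quantity at that price is the breakpoint.
EOQ at €114.00 = 1182.0 (feasible in tier 1): TC = 72,400×€114.00 + (72,400/1182.0)×297 + (1182.0/2)×0.27×€114.00 = €8,289,982.86.
EOQ at €102.50 = 1246.6 < 1900, so use break Q=1900: TC = 72,400×€102.50 + (72,400/1900.0)×297 + (1900.0/2)×0.27×€102.50 = €7,458,608.51.
EOQ at €101.80 = 1250.9 < 12000, so use break Q=12000: TC = 72,400×€101.80 + (72,400/12000.0)×297 + (12000.0/2)×0.27×€101.80 = €7,537,027.90.
Lowest total cost is €7,458,608.51 at Q = 1900.0.

Q* ≈ 1,900 sacks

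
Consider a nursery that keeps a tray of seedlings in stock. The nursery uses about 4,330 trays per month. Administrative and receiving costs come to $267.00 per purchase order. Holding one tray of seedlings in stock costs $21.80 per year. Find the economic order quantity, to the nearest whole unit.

Annual demand D = 4,330 × 12 = 51,960.
EOQ = √(2DS / H) = √(2 × 51,960 × 267 / 21.8).
= √(27,746,640 / 21.8) = √1,272,781.6514 ≈ 1128.176.

Q* ≈ 1,128 trays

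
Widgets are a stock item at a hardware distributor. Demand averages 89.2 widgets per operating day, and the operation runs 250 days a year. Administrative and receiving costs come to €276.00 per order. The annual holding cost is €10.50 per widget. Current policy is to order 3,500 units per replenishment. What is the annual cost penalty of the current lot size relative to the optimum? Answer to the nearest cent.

Extra cost ≈ €8,764.66 per year

Annual demand D = 89.2 × 250 = 22,300.
EOQ = √(2DS/H) = √(2 × 22,300 × 276 / 10.5) ≈ 1082.75.
Cost at Q* = (D/Q*)S + (Q*/2)H = √(2DSH) ≈ €11,368.85.
Cost at Q = 3,500: (22,300/3,500)×276 + (3,500/2)×10.5 = €1,758.51 + €18,375.00 = €20,133.51.
Excess = €20,133.51 − €11,368.85 = €8,764.66.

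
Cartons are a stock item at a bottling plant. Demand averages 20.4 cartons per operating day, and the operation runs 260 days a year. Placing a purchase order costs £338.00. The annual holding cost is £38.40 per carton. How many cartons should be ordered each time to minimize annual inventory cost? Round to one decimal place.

Annual demand D = 20.4 × 260 = 5,304.
EOQ = √(2DS / H) = √(2 × 5,304 × 338 / 38.4).
= √(3,585,504 / 38.4) = √93,372.5 ≈ 305.569.

Q* ≈ 305.6 cartons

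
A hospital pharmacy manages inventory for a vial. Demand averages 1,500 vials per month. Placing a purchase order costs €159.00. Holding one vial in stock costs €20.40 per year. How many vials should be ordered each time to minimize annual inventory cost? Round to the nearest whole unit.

Q* ≈ 530 vials

Annual demand D = 1,500 × 12 = 18,000.
EOQ = √(2DS / H) = √(2 × 18,000 × 159 / 20.4).
= √(5,724,000 / 20.4) = √280,588.2353 ≈ 529.706.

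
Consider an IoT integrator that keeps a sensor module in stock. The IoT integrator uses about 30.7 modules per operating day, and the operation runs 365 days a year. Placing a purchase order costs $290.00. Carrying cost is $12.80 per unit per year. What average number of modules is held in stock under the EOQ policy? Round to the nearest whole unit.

Average inventory ≈ 356 modules

Annual demand D = 30.7 × 365 = 11,205.5.
EOQ = √(2DS/H) = √(2 × 11,205.5 × 290 / 12.8) ≈ 712.57.
Average inventory = Q*/2 ≈ 712.57 / 2 = 356.283.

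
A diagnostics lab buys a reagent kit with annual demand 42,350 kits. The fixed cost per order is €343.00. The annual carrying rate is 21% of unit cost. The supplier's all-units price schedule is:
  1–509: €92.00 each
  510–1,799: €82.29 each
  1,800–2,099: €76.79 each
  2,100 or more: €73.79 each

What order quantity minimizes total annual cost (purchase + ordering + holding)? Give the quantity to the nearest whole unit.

Q* ≈ 2,100 kits

Holding cost per unit per year at price C is H = 0.21·C.
Evaluate total cost at each tier's feasible EOQ or, if the EOQ is below the tier, at the tier's minimum quantity.
Tier 1 (€92.00): EOQ = 1226.3 exceeds tier's upper bound 509, so this tier is dominated.
EOQ at €82.29 = 1296.6 (feasible in tier 2): TC = 42,350×€82.29 + (42,350/1296.6)×343 + (1296.6/2)×0.21×€82.29 = €3,507,387.89.
EOQ at €76.79 = 1342.2 < 1800, so use break Q=1800: TC = 42,350×€76.79 + (42,350/1800.0)×343 + (1800.0/2)×0.21×€76.79 = €3,274,639.84.
EOQ at €73.79 = 1369.2 < 2100, so use break Q=2100: TC = 42,350×€73.79 + (42,350/2100.0)×343 + (2100.0/2)×0.21×€73.79 = €3,148,194.36.
Lowest total cost is €3,148,194.36 at Q = 2100.0.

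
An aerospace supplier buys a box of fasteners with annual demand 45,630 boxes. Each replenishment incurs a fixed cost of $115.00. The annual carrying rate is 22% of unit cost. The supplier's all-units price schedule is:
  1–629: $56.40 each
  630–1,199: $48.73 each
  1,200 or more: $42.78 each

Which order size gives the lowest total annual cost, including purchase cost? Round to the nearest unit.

Holding cost per unit per year at price C is H = 0.22·C.
For each price level, check whether its EOQ is feasible; otherwise the best quantity at that price is the breakpoint.
Tier 1 ($56.40): EOQ = 919.7 exceeds tier's upper bound 629, so this tier is dominated.
EOQ at $48.73 = 989.4 (feasible in tier 2): TC = 45,630×$48.73 + (45,630/989.4)×115 + (989.4/2)×0.22×$48.73 = $2,234,157.05.
EOQ at $42.78 = 1056.0 < 1200, so use break Q=1200: TC = 45,630×$42.78 + (45,630/1200.0)×115 + (1200.0/2)×0.22×$42.78 = $1,962,071.24.
Lowest total cost is $1,962,071.24 at Q = 1200.0.

Q* ≈ 1,200 boxes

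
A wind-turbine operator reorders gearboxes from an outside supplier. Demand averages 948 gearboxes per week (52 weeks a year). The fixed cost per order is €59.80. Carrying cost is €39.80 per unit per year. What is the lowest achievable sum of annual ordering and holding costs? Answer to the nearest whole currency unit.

Annual demand D = 948 × 52 = 49,296.
The optimal lot size = √(2DS/H) = √(2 × 49,296 × 59.8 / 39.8) ≈ 384.88.
At the optimum the two cost components are equal, so total cost = 2·(Q*/2)H = Q*·H.
Minimum total = √(2DSH) = √(2 × 49,296 × 59.8 × 39.8) ≈ 15318.384.

TC* ≈ €15,318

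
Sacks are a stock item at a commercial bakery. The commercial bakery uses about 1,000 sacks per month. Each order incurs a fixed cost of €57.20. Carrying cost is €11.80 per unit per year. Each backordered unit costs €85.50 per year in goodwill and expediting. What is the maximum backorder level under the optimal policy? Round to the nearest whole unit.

S* ≈ 44 sacks

Annual demand D = 1,000 × 12 = 12,000.
With planned backorders, Q* = √(2DS/H) · √((H+B)/B).
√(2DS/H) = √(2 × 12,000 × 57.2 / 11.8) = 341.085.
√((H+B)/B) = √((11.8+85.5)/85.5) = 1.0668.
Q* ≈ 363.861.
S* = Q* · H/(H+B) = 363.861 × 11.8/97.3 ≈ 44.127.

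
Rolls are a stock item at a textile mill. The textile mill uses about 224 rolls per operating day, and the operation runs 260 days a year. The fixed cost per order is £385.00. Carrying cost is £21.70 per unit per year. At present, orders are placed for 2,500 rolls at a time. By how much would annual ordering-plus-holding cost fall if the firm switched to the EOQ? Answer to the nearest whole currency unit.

Extra cost ≈ £4,899 per year

Annual demand D = 224 × 260 = 58,240.
EOQ = √(2DS/H) = √(2 × 58,240 × 385 / 21.7) ≈ 1437.56.
Cost at Q* = (D/Q*)S + (Q*/2)H = √(2DSH) ≈ £31,195.07.
Cost at Q = 2,500: (58,240/2,500)×385 + (2,500/2)×21.7 = £8,968.96 + £27,125.00 = £36,093.96.
Excess = £36,093.96 − £31,195.07 = £4,898.89.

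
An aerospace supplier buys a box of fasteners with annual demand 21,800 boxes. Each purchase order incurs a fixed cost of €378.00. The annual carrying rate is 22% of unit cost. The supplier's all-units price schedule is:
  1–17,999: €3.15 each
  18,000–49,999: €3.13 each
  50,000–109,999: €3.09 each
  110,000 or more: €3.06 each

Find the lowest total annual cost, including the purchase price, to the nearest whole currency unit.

TC* ≈ €72,050

Holding cost per unit per year at price C is H = 0.22·C.
Candidates are each tier's EOQ (if it falls in that tier) and each price-break quantity.
EOQ at €3.15 = 4876.7 (feasible in tier 1): TC = 21,800×€3.15 + (21,800/4876.7)×378 + (4876.7/2)×0.22×€3.15 = €72,049.53.
EOQ at €3.13 = 4892.2 < 18000, so use break Q=18000: TC = 21,800×€3.13 + (21,800/18000.0)×378 + (18000.0/2)×0.22×€3.13 = €74,889.20.
EOQ at €3.09 = 4923.8 < 50000, so use break Q=50000: TC = 21,800×€3.09 + (21,800/50000.0)×378 + (50000.0/2)×0.22×€3.09 = €84,521.81.
EOQ at €3.06 = 4947.9 < 110000, so use break Q=110000: TC = 21,800×€3.06 + (21,800/110000.0)×378 + (110000.0/2)×0.22×€3.06 = €103,808.91.
Lowest total cost among the candidates is at Q = 4876.7.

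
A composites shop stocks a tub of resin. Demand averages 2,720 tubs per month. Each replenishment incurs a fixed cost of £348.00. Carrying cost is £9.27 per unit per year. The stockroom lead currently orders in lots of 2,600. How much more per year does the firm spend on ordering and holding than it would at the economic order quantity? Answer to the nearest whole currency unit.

Annual demand D = 2,720 × 12 = 32,640.
EOQ = √(2DS/H) = √(2 × 32,640 × 348 / 9.27) ≈ 1565.45.
Cost at Q* = (D/Q*)S + (Q*/2)H = √(2DSH) ≈ £14,511.74.
Cost at Q = 2,600: (32,640/2,600)×348 + (2,600/2)×9.27 = £4,368.74 + £12,051.00 = £16,419.74.
Excess = £16,419.74 − £14,511.74 = £1,908.00.

Extra cost ≈ £1,908 per year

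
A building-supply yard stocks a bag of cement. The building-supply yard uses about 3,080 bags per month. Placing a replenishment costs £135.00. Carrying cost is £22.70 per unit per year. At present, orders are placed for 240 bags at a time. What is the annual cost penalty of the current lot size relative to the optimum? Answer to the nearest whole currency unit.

Annual demand D = 3,080 × 12 = 36,960.
EOQ = √(2DS/H) = √(2 × 36,960 × 135 / 22.7) ≈ 663.03.
Cost at Q* = (D/Q*)S + (Q*/2)H = √(2DSH) ≈ £15,050.84.
Cost at Q = 240: (36,960/240)×135 + (240/2)×22.7 = £20,790.00 + £2,724.00 = £23,514.00.
Excess = £23,514.00 − £15,050.84 = £8,463.16.

Extra cost ≈ £8,463 per year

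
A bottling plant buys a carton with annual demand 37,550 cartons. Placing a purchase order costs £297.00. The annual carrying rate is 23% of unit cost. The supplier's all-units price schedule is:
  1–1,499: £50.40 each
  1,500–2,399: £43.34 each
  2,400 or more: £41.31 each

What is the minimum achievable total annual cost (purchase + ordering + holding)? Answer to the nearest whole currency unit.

TC* ≈ £1,567,239

Holding cost per unit per year at price C is H = 0.23·C.
Evaluate total cost at each tier's feasible EOQ or, if the EOQ is below the tier, at the tier's minimum quantity.
EOQ at £50.40 = 1387.1 (feasible in tier 1): TC = 37,550×£50.40 + (37,550/1387.1)×297 + (1387.1/2)×0.23×£50.40 = £1,908,599.68.
EOQ at £43.34 = 1495.9 < 1500, so use break Q=1500: TC = 37,550×£43.34 + (37,550/1500.0)×297 + (1500.0/2)×0.23×£43.34 = £1,642,328.05.
EOQ at £41.31 = 1532.2 < 2400, so use break Q=2400: TC = 37,550×£41.31 + (37,550/2400.0)×297 + (2400.0/2)×0.23×£41.31 = £1,567,238.87.
Lowest total cost among the candidates is at Q = 2400.0.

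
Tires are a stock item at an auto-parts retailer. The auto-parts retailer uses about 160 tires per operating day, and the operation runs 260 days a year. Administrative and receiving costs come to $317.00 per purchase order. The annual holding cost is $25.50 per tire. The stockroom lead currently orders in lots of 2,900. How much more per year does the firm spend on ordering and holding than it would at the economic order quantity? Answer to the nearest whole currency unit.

Annual demand D = 160 × 260 = 41,600.
EOQ = √(2DS/H) = √(2 × 41,600 × 317 / 25.5) ≈ 1017.00.
Cost at Q* = (D/Q*)S + (Q*/2)H = √(2DSH) ≈ $25,933.51.
Cost at Q = 2,900: (41,600/2,900)×317 + (2,900/2)×25.5 = $4,547.31 + $36,975.00 = $41,522.31.
Excess = $41,522.31 − $25,933.51 = $15,588.80.

Extra cost ≈ $15,589 per year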